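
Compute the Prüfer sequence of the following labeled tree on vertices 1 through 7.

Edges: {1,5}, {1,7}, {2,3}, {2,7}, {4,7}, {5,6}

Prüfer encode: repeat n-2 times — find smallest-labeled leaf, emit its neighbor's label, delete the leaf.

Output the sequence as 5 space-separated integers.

Step 1: leaves = {3,4,6}. Remove smallest leaf 3, emit neighbor 2.
Step 2: leaves = {2,4,6}. Remove smallest leaf 2, emit neighbor 7.
Step 3: leaves = {4,6}. Remove smallest leaf 4, emit neighbor 7.
Step 4: leaves = {6,7}. Remove smallest leaf 6, emit neighbor 5.
Step 5: leaves = {5,7}. Remove smallest leaf 5, emit neighbor 1.
Done: 2 vertices remain (1, 7). Sequence = [2 7 7 5 1]

Answer: 2 7 7 5 1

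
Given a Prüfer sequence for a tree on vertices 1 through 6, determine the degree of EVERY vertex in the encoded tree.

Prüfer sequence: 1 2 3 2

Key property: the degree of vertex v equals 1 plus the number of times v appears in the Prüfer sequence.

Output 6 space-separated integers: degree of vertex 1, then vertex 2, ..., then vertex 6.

Answer: 2 3 2 1 1 1

Derivation:
p_1 = 1: count[1] becomes 1
p_2 = 2: count[2] becomes 1
p_3 = 3: count[3] becomes 1
p_4 = 2: count[2] becomes 2
Degrees (1 + count): deg[1]=1+1=2, deg[2]=1+2=3, deg[3]=1+1=2, deg[4]=1+0=1, deg[5]=1+0=1, deg[6]=1+0=1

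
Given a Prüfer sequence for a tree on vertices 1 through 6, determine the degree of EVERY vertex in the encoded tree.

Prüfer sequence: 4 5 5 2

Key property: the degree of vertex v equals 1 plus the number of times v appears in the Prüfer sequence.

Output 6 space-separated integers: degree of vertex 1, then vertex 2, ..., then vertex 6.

Answer: 1 2 1 2 3 1

Derivation:
p_1 = 4: count[4] becomes 1
p_2 = 5: count[5] becomes 1
p_3 = 5: count[5] becomes 2
p_4 = 2: count[2] becomes 1
Degrees (1 + count): deg[1]=1+0=1, deg[2]=1+1=2, deg[3]=1+0=1, deg[4]=1+1=2, deg[5]=1+2=3, deg[6]=1+0=1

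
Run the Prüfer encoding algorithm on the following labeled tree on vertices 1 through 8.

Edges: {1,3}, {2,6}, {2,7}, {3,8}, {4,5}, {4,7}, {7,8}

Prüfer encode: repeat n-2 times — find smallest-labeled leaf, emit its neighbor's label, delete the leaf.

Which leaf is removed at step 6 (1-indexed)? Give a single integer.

Step 1: current leaves = {1,5,6}. Remove leaf 1 (neighbor: 3).
Step 2: current leaves = {3,5,6}. Remove leaf 3 (neighbor: 8).
Step 3: current leaves = {5,6,8}. Remove leaf 5 (neighbor: 4).
Step 4: current leaves = {4,6,8}. Remove leaf 4 (neighbor: 7).
Step 5: current leaves = {6,8}. Remove leaf 6 (neighbor: 2).
Step 6: current leaves = {2,8}. Remove leaf 2 (neighbor: 7).

Answer: 2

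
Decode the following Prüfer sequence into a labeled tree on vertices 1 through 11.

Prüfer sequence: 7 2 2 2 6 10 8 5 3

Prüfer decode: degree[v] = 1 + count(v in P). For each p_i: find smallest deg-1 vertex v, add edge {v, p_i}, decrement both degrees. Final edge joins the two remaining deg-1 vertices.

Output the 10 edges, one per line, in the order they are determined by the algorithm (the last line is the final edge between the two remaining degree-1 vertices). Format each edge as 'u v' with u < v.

Initial degrees: {1:1, 2:4, 3:2, 4:1, 5:2, 6:2, 7:2, 8:2, 9:1, 10:2, 11:1}
Step 1: smallest deg-1 vertex = 1, p_1 = 7. Add edge {1,7}. Now deg[1]=0, deg[7]=1.
Step 2: smallest deg-1 vertex = 4, p_2 = 2. Add edge {2,4}. Now deg[4]=0, deg[2]=3.
Step 3: smallest deg-1 vertex = 7, p_3 = 2. Add edge {2,7}. Now deg[7]=0, deg[2]=2.
Step 4: smallest deg-1 vertex = 9, p_4 = 2. Add edge {2,9}. Now deg[9]=0, deg[2]=1.
Step 5: smallest deg-1 vertex = 2, p_5 = 6. Add edge {2,6}. Now deg[2]=0, deg[6]=1.
Step 6: smallest deg-1 vertex = 6, p_6 = 10. Add edge {6,10}. Now deg[6]=0, deg[10]=1.
Step 7: smallest deg-1 vertex = 10, p_7 = 8. Add edge {8,10}. Now deg[10]=0, deg[8]=1.
Step 8: smallest deg-1 vertex = 8, p_8 = 5. Add edge {5,8}. Now deg[8]=0, deg[5]=1.
Step 9: smallest deg-1 vertex = 5, p_9 = 3. Add edge {3,5}. Now deg[5]=0, deg[3]=1.
Final: two remaining deg-1 vertices are 3, 11. Add edge {3,11}.

Answer: 1 7
2 4
2 7
2 9
2 6
6 10
8 10
5 8
3 5
3 11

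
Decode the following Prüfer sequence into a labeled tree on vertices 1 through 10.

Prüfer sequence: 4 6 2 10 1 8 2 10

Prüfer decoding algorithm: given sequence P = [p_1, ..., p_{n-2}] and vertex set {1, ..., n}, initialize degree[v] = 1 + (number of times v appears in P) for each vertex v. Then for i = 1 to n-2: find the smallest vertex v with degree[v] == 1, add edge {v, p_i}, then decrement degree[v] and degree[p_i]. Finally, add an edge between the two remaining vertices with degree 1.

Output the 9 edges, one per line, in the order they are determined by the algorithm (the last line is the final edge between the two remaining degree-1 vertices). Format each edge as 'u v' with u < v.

Answer: 3 4
4 6
2 5
6 10
1 7
1 8
2 8
2 10
9 10

Derivation:
Initial degrees: {1:2, 2:3, 3:1, 4:2, 5:1, 6:2, 7:1, 8:2, 9:1, 10:3}
Step 1: smallest deg-1 vertex = 3, p_1 = 4. Add edge {3,4}. Now deg[3]=0, deg[4]=1.
Step 2: smallest deg-1 vertex = 4, p_2 = 6. Add edge {4,6}. Now deg[4]=0, deg[6]=1.
Step 3: smallest deg-1 vertex = 5, p_3 = 2. Add edge {2,5}. Now deg[5]=0, deg[2]=2.
Step 4: smallest deg-1 vertex = 6, p_4 = 10. Add edge {6,10}. Now deg[6]=0, deg[10]=2.
Step 5: smallest deg-1 vertex = 7, p_5 = 1. Add edge {1,7}. Now deg[7]=0, deg[1]=1.
Step 6: smallest deg-1 vertex = 1, p_6 = 8. Add edge {1,8}. Now deg[1]=0, deg[8]=1.
Step 7: smallest deg-1 vertex = 8, p_7 = 2. Add edge {2,8}. Now deg[8]=0, deg[2]=1.
Step 8: smallest deg-1 vertex = 2, p_8 = 10. Add edge {2,10}. Now deg[2]=0, deg[10]=1.
Final: two remaining deg-1 vertices are 9, 10. Add edge {9,10}.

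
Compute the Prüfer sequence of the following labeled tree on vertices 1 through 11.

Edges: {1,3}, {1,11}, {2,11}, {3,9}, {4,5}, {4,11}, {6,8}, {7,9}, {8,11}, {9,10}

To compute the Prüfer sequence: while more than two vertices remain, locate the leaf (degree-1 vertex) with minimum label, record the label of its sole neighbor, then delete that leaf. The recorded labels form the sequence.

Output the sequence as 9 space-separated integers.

Answer: 11 4 11 8 9 11 9 3 1

Derivation:
Step 1: leaves = {2,5,6,7,10}. Remove smallest leaf 2, emit neighbor 11.
Step 2: leaves = {5,6,7,10}. Remove smallest leaf 5, emit neighbor 4.
Step 3: leaves = {4,6,7,10}. Remove smallest leaf 4, emit neighbor 11.
Step 4: leaves = {6,7,10}. Remove smallest leaf 6, emit neighbor 8.
Step 5: leaves = {7,8,10}. Remove smallest leaf 7, emit neighbor 9.
Step 6: leaves = {8,10}. Remove smallest leaf 8, emit neighbor 11.
Step 7: leaves = {10,11}. Remove smallest leaf 10, emit neighbor 9.
Step 8: leaves = {9,11}. Remove smallest leaf 9, emit neighbor 3.
Step 9: leaves = {3,11}. Remove smallest leaf 3, emit neighbor 1.
Done: 2 vertices remain (1, 11). Sequence = [11 4 11 8 9 11 9 3 1]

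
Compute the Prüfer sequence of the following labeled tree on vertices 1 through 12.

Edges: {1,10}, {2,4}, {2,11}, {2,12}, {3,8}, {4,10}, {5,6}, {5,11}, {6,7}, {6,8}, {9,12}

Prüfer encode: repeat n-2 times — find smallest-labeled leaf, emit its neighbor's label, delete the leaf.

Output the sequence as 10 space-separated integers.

Answer: 10 8 6 6 5 11 12 4 2 2

Derivation:
Step 1: leaves = {1,3,7,9}. Remove smallest leaf 1, emit neighbor 10.
Step 2: leaves = {3,7,9,10}. Remove smallest leaf 3, emit neighbor 8.
Step 3: leaves = {7,8,9,10}. Remove smallest leaf 7, emit neighbor 6.
Step 4: leaves = {8,9,10}. Remove smallest leaf 8, emit neighbor 6.
Step 5: leaves = {6,9,10}. Remove smallest leaf 6, emit neighbor 5.
Step 6: leaves = {5,9,10}. Remove smallest leaf 5, emit neighbor 11.
Step 7: leaves = {9,10,11}. Remove smallest leaf 9, emit neighbor 12.
Step 8: leaves = {10,11,12}. Remove smallest leaf 10, emit neighbor 4.
Step 9: leaves = {4,11,12}. Remove smallest leaf 4, emit neighbor 2.
Step 10: leaves = {11,12}. Remove smallest leaf 11, emit neighbor 2.
Done: 2 vertices remain (2, 12). Sequence = [10 8 6 6 5 11 12 4 2 2]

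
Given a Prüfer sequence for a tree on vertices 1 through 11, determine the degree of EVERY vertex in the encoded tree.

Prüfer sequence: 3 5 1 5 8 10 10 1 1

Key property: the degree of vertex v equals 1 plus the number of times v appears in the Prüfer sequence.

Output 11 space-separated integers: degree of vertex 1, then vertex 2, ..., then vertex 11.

p_1 = 3: count[3] becomes 1
p_2 = 5: count[5] becomes 1
p_3 = 1: count[1] becomes 1
p_4 = 5: count[5] becomes 2
p_5 = 8: count[8] becomes 1
p_6 = 10: count[10] becomes 1
p_7 = 10: count[10] becomes 2
p_8 = 1: count[1] becomes 2
p_9 = 1: count[1] becomes 3
Degrees (1 + count): deg[1]=1+3=4, deg[2]=1+0=1, deg[3]=1+1=2, deg[4]=1+0=1, deg[5]=1+2=3, deg[6]=1+0=1, deg[7]=1+0=1, deg[8]=1+1=2, deg[9]=1+0=1, deg[10]=1+2=3, deg[11]=1+0=1

Answer: 4 1 2 1 3 1 1 2 1 3 1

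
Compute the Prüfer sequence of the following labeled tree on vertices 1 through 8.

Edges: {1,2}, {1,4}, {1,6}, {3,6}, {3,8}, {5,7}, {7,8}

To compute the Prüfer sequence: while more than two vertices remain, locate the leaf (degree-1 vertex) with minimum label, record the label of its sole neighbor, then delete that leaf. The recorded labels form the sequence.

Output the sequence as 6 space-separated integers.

Answer: 1 1 6 7 3 8

Derivation:
Step 1: leaves = {2,4,5}. Remove smallest leaf 2, emit neighbor 1.
Step 2: leaves = {4,5}. Remove smallest leaf 4, emit neighbor 1.
Step 3: leaves = {1,5}. Remove smallest leaf 1, emit neighbor 6.
Step 4: leaves = {5,6}. Remove smallest leaf 5, emit neighbor 7.
Step 5: leaves = {6,7}. Remove smallest leaf 6, emit neighbor 3.
Step 6: leaves = {3,7}. Remove smallest leaf 3, emit neighbor 8.
Done: 2 vertices remain (7, 8). Sequence = [1 1 6 7 3 8]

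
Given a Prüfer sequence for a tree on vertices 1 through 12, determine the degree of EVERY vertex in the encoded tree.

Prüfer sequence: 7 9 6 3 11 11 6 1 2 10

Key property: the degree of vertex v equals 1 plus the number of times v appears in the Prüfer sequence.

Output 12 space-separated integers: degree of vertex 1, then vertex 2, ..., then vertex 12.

p_1 = 7: count[7] becomes 1
p_2 = 9: count[9] becomes 1
p_3 = 6: count[6] becomes 1
p_4 = 3: count[3] becomes 1
p_5 = 11: count[11] becomes 1
p_6 = 11: count[11] becomes 2
p_7 = 6: count[6] becomes 2
p_8 = 1: count[1] becomes 1
p_9 = 2: count[2] becomes 1
p_10 = 10: count[10] becomes 1
Degrees (1 + count): deg[1]=1+1=2, deg[2]=1+1=2, deg[3]=1+1=2, deg[4]=1+0=1, deg[5]=1+0=1, deg[6]=1+2=3, deg[7]=1+1=2, deg[8]=1+0=1, deg[9]=1+1=2, deg[10]=1+1=2, deg[11]=1+2=3, deg[12]=1+0=1

Answer: 2 2 2 1 1 3 2 1 2 2 3 1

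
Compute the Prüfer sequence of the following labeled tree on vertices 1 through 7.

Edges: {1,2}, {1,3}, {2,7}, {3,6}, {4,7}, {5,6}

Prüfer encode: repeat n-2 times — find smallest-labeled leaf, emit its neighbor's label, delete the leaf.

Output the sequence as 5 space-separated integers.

Answer: 7 6 3 1 2

Derivation:
Step 1: leaves = {4,5}. Remove smallest leaf 4, emit neighbor 7.
Step 2: leaves = {5,7}. Remove smallest leaf 5, emit neighbor 6.
Step 3: leaves = {6,7}. Remove smallest leaf 6, emit neighbor 3.
Step 4: leaves = {3,7}. Remove smallest leaf 3, emit neighbor 1.
Step 5: leaves = {1,7}. Remove smallest leaf 1, emit neighbor 2.
Done: 2 vertices remain (2, 7). Sequence = [7 6 3 1 2]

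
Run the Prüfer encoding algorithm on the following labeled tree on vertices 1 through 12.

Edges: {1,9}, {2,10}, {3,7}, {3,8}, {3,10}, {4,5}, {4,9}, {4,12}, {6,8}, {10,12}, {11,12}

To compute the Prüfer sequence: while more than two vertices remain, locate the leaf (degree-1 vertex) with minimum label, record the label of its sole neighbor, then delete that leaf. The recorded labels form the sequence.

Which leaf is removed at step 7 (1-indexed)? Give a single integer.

Answer: 3

Derivation:
Step 1: current leaves = {1,2,5,6,7,11}. Remove leaf 1 (neighbor: 9).
Step 2: current leaves = {2,5,6,7,9,11}. Remove leaf 2 (neighbor: 10).
Step 3: current leaves = {5,6,7,9,11}. Remove leaf 5 (neighbor: 4).
Step 4: current leaves = {6,7,9,11}. Remove leaf 6 (neighbor: 8).
Step 5: current leaves = {7,8,9,11}. Remove leaf 7 (neighbor: 3).
Step 6: current leaves = {8,9,11}. Remove leaf 8 (neighbor: 3).
Step 7: current leaves = {3,9,11}. Remove leaf 3 (neighbor: 10).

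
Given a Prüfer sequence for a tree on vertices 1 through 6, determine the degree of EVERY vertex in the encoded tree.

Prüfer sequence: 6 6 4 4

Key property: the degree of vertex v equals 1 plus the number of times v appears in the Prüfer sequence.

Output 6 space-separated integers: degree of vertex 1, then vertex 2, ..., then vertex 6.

p_1 = 6: count[6] becomes 1
p_2 = 6: count[6] becomes 2
p_3 = 4: count[4] becomes 1
p_4 = 4: count[4] becomes 2
Degrees (1 + count): deg[1]=1+0=1, deg[2]=1+0=1, deg[3]=1+0=1, deg[4]=1+2=3, deg[5]=1+0=1, deg[6]=1+2=3

Answer: 1 1 1 3 1 3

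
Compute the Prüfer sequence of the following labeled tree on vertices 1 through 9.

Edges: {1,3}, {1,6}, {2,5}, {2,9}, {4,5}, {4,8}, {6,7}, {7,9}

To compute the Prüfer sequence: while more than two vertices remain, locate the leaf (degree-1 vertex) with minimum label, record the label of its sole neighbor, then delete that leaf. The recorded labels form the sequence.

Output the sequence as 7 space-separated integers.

Step 1: leaves = {3,8}. Remove smallest leaf 3, emit neighbor 1.
Step 2: leaves = {1,8}. Remove smallest leaf 1, emit neighbor 6.
Step 3: leaves = {6,8}. Remove smallest leaf 6, emit neighbor 7.
Step 4: leaves = {7,8}. Remove smallest leaf 7, emit neighbor 9.
Step 5: leaves = {8,9}. Remove smallest leaf 8, emit neighbor 4.
Step 6: leaves = {4,9}. Remove smallest leaf 4, emit neighbor 5.
Step 7: leaves = {5,9}. Remove smallest leaf 5, emit neighbor 2.
Done: 2 vertices remain (2, 9). Sequence = [1 6 7 9 4 5 2]

Answer: 1 6 7 9 4 5 2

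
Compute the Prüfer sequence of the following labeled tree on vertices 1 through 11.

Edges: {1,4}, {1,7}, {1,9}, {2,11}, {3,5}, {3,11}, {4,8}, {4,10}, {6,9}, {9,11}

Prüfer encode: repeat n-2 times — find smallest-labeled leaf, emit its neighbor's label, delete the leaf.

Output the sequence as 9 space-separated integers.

Step 1: leaves = {2,5,6,7,8,10}. Remove smallest leaf 2, emit neighbor 11.
Step 2: leaves = {5,6,7,8,10}. Remove smallest leaf 5, emit neighbor 3.
Step 3: leaves = {3,6,7,8,10}. Remove smallest leaf 3, emit neighbor 11.
Step 4: leaves = {6,7,8,10,11}. Remove smallest leaf 6, emit neighbor 9.
Step 5: leaves = {7,8,10,11}. Remove smallest leaf 7, emit neighbor 1.
Step 6: leaves = {8,10,11}. Remove smallest leaf 8, emit neighbor 4.
Step 7: leaves = {10,11}. Remove smallest leaf 10, emit neighbor 4.
Step 8: leaves = {4,11}. Remove smallest leaf 4, emit neighbor 1.
Step 9: leaves = {1,11}. Remove smallest leaf 1, emit neighbor 9.
Done: 2 vertices remain (9, 11). Sequence = [11 3 11 9 1 4 4 1 9]

Answer: 11 3 11 9 1 4 4 1 9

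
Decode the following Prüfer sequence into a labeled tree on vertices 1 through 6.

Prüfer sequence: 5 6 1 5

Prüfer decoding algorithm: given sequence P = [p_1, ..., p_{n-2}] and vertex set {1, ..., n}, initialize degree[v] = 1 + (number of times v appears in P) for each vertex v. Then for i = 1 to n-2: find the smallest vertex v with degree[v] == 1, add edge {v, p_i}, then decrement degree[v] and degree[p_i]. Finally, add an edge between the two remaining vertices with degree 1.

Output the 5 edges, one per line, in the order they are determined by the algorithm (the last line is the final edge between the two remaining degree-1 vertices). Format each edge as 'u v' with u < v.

Answer: 2 5
3 6
1 4
1 5
5 6

Derivation:
Initial degrees: {1:2, 2:1, 3:1, 4:1, 5:3, 6:2}
Step 1: smallest deg-1 vertex = 2, p_1 = 5. Add edge {2,5}. Now deg[2]=0, deg[5]=2.
Step 2: smallest deg-1 vertex = 3, p_2 = 6. Add edge {3,6}. Now deg[3]=0, deg[6]=1.
Step 3: smallest deg-1 vertex = 4, p_3 = 1. Add edge {1,4}. Now deg[4]=0, deg[1]=1.
Step 4: smallest deg-1 vertex = 1, p_4 = 5. Add edge {1,5}. Now deg[1]=0, deg[5]=1.
Final: two remaining deg-1 vertices are 5, 6. Add edge {5,6}.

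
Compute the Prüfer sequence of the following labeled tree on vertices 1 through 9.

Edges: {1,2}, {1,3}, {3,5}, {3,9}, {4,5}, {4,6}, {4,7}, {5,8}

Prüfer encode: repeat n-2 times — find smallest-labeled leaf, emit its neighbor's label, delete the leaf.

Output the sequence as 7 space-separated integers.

Answer: 1 3 4 4 5 5 3

Derivation:
Step 1: leaves = {2,6,7,8,9}. Remove smallest leaf 2, emit neighbor 1.
Step 2: leaves = {1,6,7,8,9}. Remove smallest leaf 1, emit neighbor 3.
Step 3: leaves = {6,7,8,9}. Remove smallest leaf 6, emit neighbor 4.
Step 4: leaves = {7,8,9}. Remove smallest leaf 7, emit neighbor 4.
Step 5: leaves = {4,8,9}. Remove smallest leaf 4, emit neighbor 5.
Step 6: leaves = {8,9}. Remove smallest leaf 8, emit neighbor 5.
Step 7: leaves = {5,9}. Remove smallest leaf 5, emit neighbor 3.
Done: 2 vertices remain (3, 9). Sequence = [1 3 4 4 5 5 3]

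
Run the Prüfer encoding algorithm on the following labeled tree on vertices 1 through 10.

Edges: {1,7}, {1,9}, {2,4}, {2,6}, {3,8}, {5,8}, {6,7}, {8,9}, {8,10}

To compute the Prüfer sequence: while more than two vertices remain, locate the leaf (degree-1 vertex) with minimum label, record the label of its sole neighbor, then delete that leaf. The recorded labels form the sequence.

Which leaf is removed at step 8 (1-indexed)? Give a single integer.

Step 1: current leaves = {3,4,5,10}. Remove leaf 3 (neighbor: 8).
Step 2: current leaves = {4,5,10}. Remove leaf 4 (neighbor: 2).
Step 3: current leaves = {2,5,10}. Remove leaf 2 (neighbor: 6).
Step 4: current leaves = {5,6,10}. Remove leaf 5 (neighbor: 8).
Step 5: current leaves = {6,10}. Remove leaf 6 (neighbor: 7).
Step 6: current leaves = {7,10}. Remove leaf 7 (neighbor: 1).
Step 7: current leaves = {1,10}. Remove leaf 1 (neighbor: 9).
Step 8: current leaves = {9,10}. Remove leaf 9 (neighbor: 8).

Answer: 9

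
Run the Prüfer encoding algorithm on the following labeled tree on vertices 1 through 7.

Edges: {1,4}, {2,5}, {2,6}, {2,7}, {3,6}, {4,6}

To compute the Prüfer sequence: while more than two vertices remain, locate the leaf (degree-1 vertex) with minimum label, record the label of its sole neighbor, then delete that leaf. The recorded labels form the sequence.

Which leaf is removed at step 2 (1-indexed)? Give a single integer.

Step 1: current leaves = {1,3,5,7}. Remove leaf 1 (neighbor: 4).
Step 2: current leaves = {3,4,5,7}. Remove leaf 3 (neighbor: 6).

Answer: 3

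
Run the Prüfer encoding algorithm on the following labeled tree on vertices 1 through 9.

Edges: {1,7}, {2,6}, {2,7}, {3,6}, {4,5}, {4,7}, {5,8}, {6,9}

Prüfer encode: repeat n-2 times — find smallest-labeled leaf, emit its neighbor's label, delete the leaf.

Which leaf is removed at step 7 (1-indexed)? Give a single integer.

Answer: 2

Derivation:
Step 1: current leaves = {1,3,8,9}. Remove leaf 1 (neighbor: 7).
Step 2: current leaves = {3,8,9}. Remove leaf 3 (neighbor: 6).
Step 3: current leaves = {8,9}. Remove leaf 8 (neighbor: 5).
Step 4: current leaves = {5,9}. Remove leaf 5 (neighbor: 4).
Step 5: current leaves = {4,9}. Remove leaf 4 (neighbor: 7).
Step 6: current leaves = {7,9}. Remove leaf 7 (neighbor: 2).
Step 7: current leaves = {2,9}. Remove leaf 2 (neighbor: 6).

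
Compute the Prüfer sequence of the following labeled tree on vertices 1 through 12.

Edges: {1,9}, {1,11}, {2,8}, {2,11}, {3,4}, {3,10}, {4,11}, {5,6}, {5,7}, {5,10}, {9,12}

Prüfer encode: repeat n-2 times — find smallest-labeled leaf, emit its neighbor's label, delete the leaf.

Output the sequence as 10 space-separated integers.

Step 1: leaves = {6,7,8,12}. Remove smallest leaf 6, emit neighbor 5.
Step 2: leaves = {7,8,12}. Remove smallest leaf 7, emit neighbor 5.
Step 3: leaves = {5,8,12}. Remove smallest leaf 5, emit neighbor 10.
Step 4: leaves = {8,10,12}. Remove smallest leaf 8, emit neighbor 2.
Step 5: leaves = {2,10,12}. Remove smallest leaf 2, emit neighbor 11.
Step 6: leaves = {10,12}. Remove smallest leaf 10, emit neighbor 3.
Step 7: leaves = {3,12}. Remove smallest leaf 3, emit neighbor 4.
Step 8: leaves = {4,12}. Remove smallest leaf 4, emit neighbor 11.
Step 9: leaves = {11,12}. Remove smallest leaf 11, emit neighbor 1.
Step 10: leaves = {1,12}. Remove smallest leaf 1, emit neighbor 9.
Done: 2 vertices remain (9, 12). Sequence = [5 5 10 2 11 3 4 11 1 9]

Answer: 5 5 10 2 11 3 4 11 1 9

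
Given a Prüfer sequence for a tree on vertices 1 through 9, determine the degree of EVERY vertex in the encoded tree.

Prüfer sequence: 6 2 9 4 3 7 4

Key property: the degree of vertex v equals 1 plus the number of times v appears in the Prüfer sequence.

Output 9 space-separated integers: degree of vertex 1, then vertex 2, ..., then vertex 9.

p_1 = 6: count[6] becomes 1
p_2 = 2: count[2] becomes 1
p_3 = 9: count[9] becomes 1
p_4 = 4: count[4] becomes 1
p_5 = 3: count[3] becomes 1
p_6 = 7: count[7] becomes 1
p_7 = 4: count[4] becomes 2
Degrees (1 + count): deg[1]=1+0=1, deg[2]=1+1=2, deg[3]=1+1=2, deg[4]=1+2=3, deg[5]=1+0=1, deg[6]=1+1=2, deg[7]=1+1=2, deg[8]=1+0=1, deg[9]=1+1=2

Answer: 1 2 2 3 1 2 2 1 2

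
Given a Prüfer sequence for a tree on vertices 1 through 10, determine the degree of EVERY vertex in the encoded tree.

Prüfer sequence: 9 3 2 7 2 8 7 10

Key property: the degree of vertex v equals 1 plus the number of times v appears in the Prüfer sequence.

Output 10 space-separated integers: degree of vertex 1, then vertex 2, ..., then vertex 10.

p_1 = 9: count[9] becomes 1
p_2 = 3: count[3] becomes 1
p_3 = 2: count[2] becomes 1
p_4 = 7: count[7] becomes 1
p_5 = 2: count[2] becomes 2
p_6 = 8: count[8] becomes 1
p_7 = 7: count[7] becomes 2
p_8 = 10: count[10] becomes 1
Degrees (1 + count): deg[1]=1+0=1, deg[2]=1+2=3, deg[3]=1+1=2, deg[4]=1+0=1, deg[5]=1+0=1, deg[6]=1+0=1, deg[7]=1+2=3, deg[8]=1+1=2, deg[9]=1+1=2, deg[10]=1+1=2

Answer: 1 3 2 1 1 1 3 2 2 2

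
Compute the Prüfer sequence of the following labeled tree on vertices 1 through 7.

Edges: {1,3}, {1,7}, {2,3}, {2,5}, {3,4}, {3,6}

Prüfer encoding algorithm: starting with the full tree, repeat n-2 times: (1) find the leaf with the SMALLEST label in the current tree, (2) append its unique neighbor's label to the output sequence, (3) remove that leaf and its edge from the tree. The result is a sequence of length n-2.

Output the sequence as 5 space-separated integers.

Step 1: leaves = {4,5,6,7}. Remove smallest leaf 4, emit neighbor 3.
Step 2: leaves = {5,6,7}. Remove smallest leaf 5, emit neighbor 2.
Step 3: leaves = {2,6,7}. Remove smallest leaf 2, emit neighbor 3.
Step 4: leaves = {6,7}. Remove smallest leaf 6, emit neighbor 3.
Step 5: leaves = {3,7}. Remove smallest leaf 3, emit neighbor 1.
Done: 2 vertices remain (1, 7). Sequence = [3 2 3 3 1]

Answer: 3 2 3 3 1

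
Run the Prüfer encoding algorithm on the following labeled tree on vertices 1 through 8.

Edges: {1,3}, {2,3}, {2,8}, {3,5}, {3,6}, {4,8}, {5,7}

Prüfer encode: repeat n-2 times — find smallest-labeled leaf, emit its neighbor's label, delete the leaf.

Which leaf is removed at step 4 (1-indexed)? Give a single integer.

Answer: 7

Derivation:
Step 1: current leaves = {1,4,6,7}. Remove leaf 1 (neighbor: 3).
Step 2: current leaves = {4,6,7}. Remove leaf 4 (neighbor: 8).
Step 3: current leaves = {6,7,8}. Remove leaf 6 (neighbor: 3).
Step 4: current leaves = {7,8}. Remove leaf 7 (neighbor: 5).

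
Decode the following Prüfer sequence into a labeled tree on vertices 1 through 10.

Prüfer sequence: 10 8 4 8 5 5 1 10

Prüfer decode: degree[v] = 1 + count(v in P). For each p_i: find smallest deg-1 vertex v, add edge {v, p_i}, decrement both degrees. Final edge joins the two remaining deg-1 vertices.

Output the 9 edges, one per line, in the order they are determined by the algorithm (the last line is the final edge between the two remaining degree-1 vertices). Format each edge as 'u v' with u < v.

Initial degrees: {1:2, 2:1, 3:1, 4:2, 5:3, 6:1, 7:1, 8:3, 9:1, 10:3}
Step 1: smallest deg-1 vertex = 2, p_1 = 10. Add edge {2,10}. Now deg[2]=0, deg[10]=2.
Step 2: smallest deg-1 vertex = 3, p_2 = 8. Add edge {3,8}. Now deg[3]=0, deg[8]=2.
Step 3: smallest deg-1 vertex = 6, p_3 = 4. Add edge {4,6}. Now deg[6]=0, deg[4]=1.
Step 4: smallest deg-1 vertex = 4, p_4 = 8. Add edge {4,8}. Now deg[4]=0, deg[8]=1.
Step 5: smallest deg-1 vertex = 7, p_5 = 5. Add edge {5,7}. Now deg[7]=0, deg[5]=2.
Step 6: smallest deg-1 vertex = 8, p_6 = 5. Add edge {5,8}. Now deg[8]=0, deg[5]=1.
Step 7: smallest deg-1 vertex = 5, p_7 = 1. Add edge {1,5}. Now deg[5]=0, deg[1]=1.
Step 8: smallest deg-1 vertex = 1, p_8 = 10. Add edge {1,10}. Now deg[1]=0, deg[10]=1.
Final: two remaining deg-1 vertices are 9, 10. Add edge {9,10}.

Answer: 2 10
3 8
4 6
4 8
5 7
5 8
1 5
1 10
9 10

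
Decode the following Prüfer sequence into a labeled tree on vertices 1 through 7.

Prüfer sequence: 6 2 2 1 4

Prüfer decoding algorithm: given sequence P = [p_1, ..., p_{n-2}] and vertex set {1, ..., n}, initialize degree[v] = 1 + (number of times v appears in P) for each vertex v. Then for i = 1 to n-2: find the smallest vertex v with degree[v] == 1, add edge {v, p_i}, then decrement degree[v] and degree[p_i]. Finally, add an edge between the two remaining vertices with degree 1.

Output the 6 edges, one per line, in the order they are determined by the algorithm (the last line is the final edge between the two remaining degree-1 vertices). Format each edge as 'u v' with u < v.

Answer: 3 6
2 5
2 6
1 2
1 4
4 7

Derivation:
Initial degrees: {1:2, 2:3, 3:1, 4:2, 5:1, 6:2, 7:1}
Step 1: smallest deg-1 vertex = 3, p_1 = 6. Add edge {3,6}. Now deg[3]=0, deg[6]=1.
Step 2: smallest deg-1 vertex = 5, p_2 = 2. Add edge {2,5}. Now deg[5]=0, deg[2]=2.
Step 3: smallest deg-1 vertex = 6, p_3 = 2. Add edge {2,6}. Now deg[6]=0, deg[2]=1.
Step 4: smallest deg-1 vertex = 2, p_4 = 1. Add edge {1,2}. Now deg[2]=0, deg[1]=1.
Step 5: smallest deg-1 vertex = 1, p_5 = 4. Add edge {1,4}. Now deg[1]=0, deg[4]=1.
Final: two remaining deg-1 vertices are 4, 7. Add edge {4,7}.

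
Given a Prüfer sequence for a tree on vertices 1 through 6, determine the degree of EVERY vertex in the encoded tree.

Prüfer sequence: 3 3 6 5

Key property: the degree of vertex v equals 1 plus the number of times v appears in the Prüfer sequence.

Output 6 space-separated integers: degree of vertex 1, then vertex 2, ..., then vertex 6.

Answer: 1 1 3 1 2 2

Derivation:
p_1 = 3: count[3] becomes 1
p_2 = 3: count[3] becomes 2
p_3 = 6: count[6] becomes 1
p_4 = 5: count[5] becomes 1
Degrees (1 + count): deg[1]=1+0=1, deg[2]=1+0=1, deg[3]=1+2=3, deg[4]=1+0=1, deg[5]=1+1=2, deg[6]=1+1=2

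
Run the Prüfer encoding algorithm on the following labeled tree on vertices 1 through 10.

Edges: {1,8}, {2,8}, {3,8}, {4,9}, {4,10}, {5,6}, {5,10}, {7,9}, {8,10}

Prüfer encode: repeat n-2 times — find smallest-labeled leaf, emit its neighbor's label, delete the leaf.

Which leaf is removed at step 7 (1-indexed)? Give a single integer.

Step 1: current leaves = {1,2,3,6,7}. Remove leaf 1 (neighbor: 8).
Step 2: current leaves = {2,3,6,7}. Remove leaf 2 (neighbor: 8).
Step 3: current leaves = {3,6,7}. Remove leaf 3 (neighbor: 8).
Step 4: current leaves = {6,7,8}. Remove leaf 6 (neighbor: 5).
Step 5: current leaves = {5,7,8}. Remove leaf 5 (neighbor: 10).
Step 6: current leaves = {7,8}. Remove leaf 7 (neighbor: 9).
Step 7: current leaves = {8,9}. Remove leaf 8 (neighbor: 10).

Answer: 8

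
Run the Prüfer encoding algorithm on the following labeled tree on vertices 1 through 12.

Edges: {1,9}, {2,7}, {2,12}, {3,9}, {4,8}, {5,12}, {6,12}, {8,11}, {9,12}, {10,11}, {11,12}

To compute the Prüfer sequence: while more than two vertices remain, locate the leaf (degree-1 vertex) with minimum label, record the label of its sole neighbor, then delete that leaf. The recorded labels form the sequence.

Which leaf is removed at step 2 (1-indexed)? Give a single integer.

Step 1: current leaves = {1,3,4,5,6,7,10}. Remove leaf 1 (neighbor: 9).
Step 2: current leaves = {3,4,5,6,7,10}. Remove leaf 3 (neighbor: 9).

Answer: 3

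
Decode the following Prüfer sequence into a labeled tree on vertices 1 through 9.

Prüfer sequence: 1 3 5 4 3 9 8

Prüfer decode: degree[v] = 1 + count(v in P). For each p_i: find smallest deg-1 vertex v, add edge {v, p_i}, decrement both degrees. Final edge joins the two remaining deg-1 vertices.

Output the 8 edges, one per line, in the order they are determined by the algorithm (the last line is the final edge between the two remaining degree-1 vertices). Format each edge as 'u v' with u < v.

Answer: 1 2
1 3
5 6
4 5
3 4
3 9
7 8
8 9

Derivation:
Initial degrees: {1:2, 2:1, 3:3, 4:2, 5:2, 6:1, 7:1, 8:2, 9:2}
Step 1: smallest deg-1 vertex = 2, p_1 = 1. Add edge {1,2}. Now deg[2]=0, deg[1]=1.
Step 2: smallest deg-1 vertex = 1, p_2 = 3. Add edge {1,3}. Now deg[1]=0, deg[3]=2.
Step 3: smallest deg-1 vertex = 6, p_3 = 5. Add edge {5,6}. Now deg[6]=0, deg[5]=1.
Step 4: smallest deg-1 vertex = 5, p_4 = 4. Add edge {4,5}. Now deg[5]=0, deg[4]=1.
Step 5: smallest deg-1 vertex = 4, p_5 = 3. Add edge {3,4}. Now deg[4]=0, deg[3]=1.
Step 6: smallest deg-1 vertex = 3, p_6 = 9. Add edge {3,9}. Now deg[3]=0, deg[9]=1.
Step 7: smallest deg-1 vertex = 7, p_7 = 8. Add edge {7,8}. Now deg[7]=0, deg[8]=1.
Final: two remaining deg-1 vertices are 8, 9. Add edge {8,9}.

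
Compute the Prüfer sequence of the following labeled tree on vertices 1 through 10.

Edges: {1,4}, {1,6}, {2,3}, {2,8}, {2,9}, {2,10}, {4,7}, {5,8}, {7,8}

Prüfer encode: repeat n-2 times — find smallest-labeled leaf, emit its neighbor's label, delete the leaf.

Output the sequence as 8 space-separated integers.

Step 1: leaves = {3,5,6,9,10}. Remove smallest leaf 3, emit neighbor 2.
Step 2: leaves = {5,6,9,10}. Remove smallest leaf 5, emit neighbor 8.
Step 3: leaves = {6,9,10}. Remove smallest leaf 6, emit neighbor 1.
Step 4: leaves = {1,9,10}. Remove smallest leaf 1, emit neighbor 4.
Step 5: leaves = {4,9,10}. Remove smallest leaf 4, emit neighbor 7.
Step 6: leaves = {7,9,10}. Remove smallest leaf 7, emit neighbor 8.
Step 7: leaves = {8,9,10}. Remove smallest leaf 8, emit neighbor 2.
Step 8: leaves = {9,10}. Remove smallest leaf 9, emit neighbor 2.
Done: 2 vertices remain (2, 10). Sequence = [2 8 1 4 7 8 2 2]

Answer: 2 8 1 4 7 8 2 2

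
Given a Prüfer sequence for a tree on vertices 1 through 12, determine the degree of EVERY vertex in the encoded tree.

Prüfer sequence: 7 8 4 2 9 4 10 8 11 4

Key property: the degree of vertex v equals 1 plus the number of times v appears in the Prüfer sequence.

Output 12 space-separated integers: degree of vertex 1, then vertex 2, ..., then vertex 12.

Answer: 1 2 1 4 1 1 2 3 2 2 2 1

Derivation:
p_1 = 7: count[7] becomes 1
p_2 = 8: count[8] becomes 1
p_3 = 4: count[4] becomes 1
p_4 = 2: count[2] becomes 1
p_5 = 9: count[9] becomes 1
p_6 = 4: count[4] becomes 2
p_7 = 10: count[10] becomes 1
p_8 = 8: count[8] becomes 2
p_9 = 11: count[11] becomes 1
p_10 = 4: count[4] becomes 3
Degrees (1 + count): deg[1]=1+0=1, deg[2]=1+1=2, deg[3]=1+0=1, deg[4]=1+3=4, deg[5]=1+0=1, deg[6]=1+0=1, deg[7]=1+1=2, deg[8]=1+2=3, deg[9]=1+1=2, deg[10]=1+1=2, deg[11]=1+1=2, deg[12]=1+0=1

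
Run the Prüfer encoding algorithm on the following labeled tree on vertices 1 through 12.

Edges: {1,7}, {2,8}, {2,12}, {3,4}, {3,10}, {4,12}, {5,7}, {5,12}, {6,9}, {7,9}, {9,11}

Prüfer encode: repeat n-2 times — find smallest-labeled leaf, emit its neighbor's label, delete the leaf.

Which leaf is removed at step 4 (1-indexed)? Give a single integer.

Step 1: current leaves = {1,6,8,10,11}. Remove leaf 1 (neighbor: 7).
Step 2: current leaves = {6,8,10,11}. Remove leaf 6 (neighbor: 9).
Step 3: current leaves = {8,10,11}. Remove leaf 8 (neighbor: 2).
Step 4: current leaves = {2,10,11}. Remove leaf 2 (neighbor: 12).

Answer: 2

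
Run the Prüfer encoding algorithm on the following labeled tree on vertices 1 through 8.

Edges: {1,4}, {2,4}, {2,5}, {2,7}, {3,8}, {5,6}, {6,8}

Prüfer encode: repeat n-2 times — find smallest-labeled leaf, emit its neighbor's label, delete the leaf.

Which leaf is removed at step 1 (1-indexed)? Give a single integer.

Answer: 1

Derivation:
Step 1: current leaves = {1,3,7}. Remove leaf 1 (neighbor: 4).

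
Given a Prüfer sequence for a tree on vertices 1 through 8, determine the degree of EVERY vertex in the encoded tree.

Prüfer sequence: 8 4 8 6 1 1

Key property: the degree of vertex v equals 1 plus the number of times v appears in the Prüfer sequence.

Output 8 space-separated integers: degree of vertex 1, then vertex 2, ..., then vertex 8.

Answer: 3 1 1 2 1 2 1 3

Derivation:
p_1 = 8: count[8] becomes 1
p_2 = 4: count[4] becomes 1
p_3 = 8: count[8] becomes 2
p_4 = 6: count[6] becomes 1
p_5 = 1: count[1] becomes 1
p_6 = 1: count[1] becomes 2
Degrees (1 + count): deg[1]=1+2=3, deg[2]=1+0=1, deg[3]=1+0=1, deg[4]=1+1=2, deg[5]=1+0=1, deg[6]=1+1=2, deg[7]=1+0=1, deg[8]=1+2=3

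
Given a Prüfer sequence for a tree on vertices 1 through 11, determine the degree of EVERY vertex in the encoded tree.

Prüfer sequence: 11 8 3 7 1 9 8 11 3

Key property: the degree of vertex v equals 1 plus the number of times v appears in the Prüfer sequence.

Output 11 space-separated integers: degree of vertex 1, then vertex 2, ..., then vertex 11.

p_1 = 11: count[11] becomes 1
p_2 = 8: count[8] becomes 1
p_3 = 3: count[3] becomes 1
p_4 = 7: count[7] becomes 1
p_5 = 1: count[1] becomes 1
p_6 = 9: count[9] becomes 1
p_7 = 8: count[8] becomes 2
p_8 = 11: count[11] becomes 2
p_9 = 3: count[3] becomes 2
Degrees (1 + count): deg[1]=1+1=2, deg[2]=1+0=1, deg[3]=1+2=3, deg[4]=1+0=1, deg[5]=1+0=1, deg[6]=1+0=1, deg[7]=1+1=2, deg[8]=1+2=3, deg[9]=1+1=2, deg[10]=1+0=1, deg[11]=1+2=3

Answer: 2 1 3 1 1 1 2 3 2 1 3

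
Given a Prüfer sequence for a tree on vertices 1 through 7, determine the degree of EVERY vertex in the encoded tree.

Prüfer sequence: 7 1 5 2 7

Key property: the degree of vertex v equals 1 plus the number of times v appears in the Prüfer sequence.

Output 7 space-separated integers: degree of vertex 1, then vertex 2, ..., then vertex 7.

p_1 = 7: count[7] becomes 1
p_2 = 1: count[1] becomes 1
p_3 = 5: count[5] becomes 1
p_4 = 2: count[2] becomes 1
p_5 = 7: count[7] becomes 2
Degrees (1 + count): deg[1]=1+1=2, deg[2]=1+1=2, deg[3]=1+0=1, deg[4]=1+0=1, deg[5]=1+1=2, deg[6]=1+0=1, deg[7]=1+2=3

Answer: 2 2 1 1 2 1 3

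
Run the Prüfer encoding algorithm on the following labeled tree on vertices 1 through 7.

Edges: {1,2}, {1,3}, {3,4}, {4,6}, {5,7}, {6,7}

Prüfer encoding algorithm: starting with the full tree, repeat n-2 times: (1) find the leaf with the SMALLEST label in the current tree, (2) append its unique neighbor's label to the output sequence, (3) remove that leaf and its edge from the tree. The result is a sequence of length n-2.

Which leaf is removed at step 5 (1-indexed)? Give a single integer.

Step 1: current leaves = {2,5}. Remove leaf 2 (neighbor: 1).
Step 2: current leaves = {1,5}. Remove leaf 1 (neighbor: 3).
Step 3: current leaves = {3,5}. Remove leaf 3 (neighbor: 4).
Step 4: current leaves = {4,5}. Remove leaf 4 (neighbor: 6).
Step 5: current leaves = {5,6}. Remove leaf 5 (neighbor: 7).

Answer: 5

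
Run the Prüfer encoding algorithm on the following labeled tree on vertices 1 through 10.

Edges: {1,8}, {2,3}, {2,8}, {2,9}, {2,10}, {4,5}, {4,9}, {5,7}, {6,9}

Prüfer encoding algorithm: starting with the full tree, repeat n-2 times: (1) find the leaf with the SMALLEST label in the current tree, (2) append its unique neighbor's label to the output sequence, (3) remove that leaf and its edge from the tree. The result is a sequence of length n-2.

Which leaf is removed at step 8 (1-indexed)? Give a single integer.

Step 1: current leaves = {1,3,6,7,10}. Remove leaf 1 (neighbor: 8).
Step 2: current leaves = {3,6,7,8,10}. Remove leaf 3 (neighbor: 2).
Step 3: current leaves = {6,7,8,10}. Remove leaf 6 (neighbor: 9).
Step 4: current leaves = {7,8,10}. Remove leaf 7 (neighbor: 5).
Step 5: current leaves = {5,8,10}. Remove leaf 5 (neighbor: 4).
Step 6: current leaves = {4,8,10}. Remove leaf 4 (neighbor: 9).
Step 7: current leaves = {8,9,10}. Remove leaf 8 (neighbor: 2).
Step 8: current leaves = {9,10}. Remove leaf 9 (neighbor: 2).

Answer: 9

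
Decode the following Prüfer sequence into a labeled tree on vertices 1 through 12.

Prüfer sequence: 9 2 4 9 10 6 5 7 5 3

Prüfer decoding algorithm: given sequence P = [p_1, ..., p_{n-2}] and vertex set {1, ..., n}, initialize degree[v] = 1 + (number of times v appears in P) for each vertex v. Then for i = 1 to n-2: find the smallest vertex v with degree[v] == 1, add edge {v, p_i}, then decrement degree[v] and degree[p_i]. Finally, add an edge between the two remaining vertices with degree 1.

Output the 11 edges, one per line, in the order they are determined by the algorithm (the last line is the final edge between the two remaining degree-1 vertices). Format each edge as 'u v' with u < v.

Initial degrees: {1:1, 2:2, 3:2, 4:2, 5:3, 6:2, 7:2, 8:1, 9:3, 10:2, 11:1, 12:1}
Step 1: smallest deg-1 vertex = 1, p_1 = 9. Add edge {1,9}. Now deg[1]=0, deg[9]=2.
Step 2: smallest deg-1 vertex = 8, p_2 = 2. Add edge {2,8}. Now deg[8]=0, deg[2]=1.
Step 3: smallest deg-1 vertex = 2, p_3 = 4. Add edge {2,4}. Now deg[2]=0, deg[4]=1.
Step 4: smallest deg-1 vertex = 4, p_4 = 9. Add edge {4,9}. Now deg[4]=0, deg[9]=1.
Step 5: smallest deg-1 vertex = 9, p_5 = 10. Add edge {9,10}. Now deg[9]=0, deg[10]=1.
Step 6: smallest deg-1 vertex = 10, p_6 = 6. Add edge {6,10}. Now deg[10]=0, deg[6]=1.
Step 7: smallest deg-1 vertex = 6, p_7 = 5. Add edge {5,6}. Now deg[6]=0, deg[5]=2.
Step 8: smallest deg-1 vertex = 11, p_8 = 7. Add edge {7,11}. Now deg[11]=0, deg[7]=1.
Step 9: smallest deg-1 vertex = 7, p_9 = 5. Add edge {5,7}. Now deg[7]=0, deg[5]=1.
Step 10: smallest deg-1 vertex = 5, p_10 = 3. Add edge {3,5}. Now deg[5]=0, deg[3]=1.
Final: two remaining deg-1 vertices are 3, 12. Add edge {3,12}.

Answer: 1 9
2 8
2 4
4 9
9 10
6 10
5 6
7 11
5 7
3 5
3 12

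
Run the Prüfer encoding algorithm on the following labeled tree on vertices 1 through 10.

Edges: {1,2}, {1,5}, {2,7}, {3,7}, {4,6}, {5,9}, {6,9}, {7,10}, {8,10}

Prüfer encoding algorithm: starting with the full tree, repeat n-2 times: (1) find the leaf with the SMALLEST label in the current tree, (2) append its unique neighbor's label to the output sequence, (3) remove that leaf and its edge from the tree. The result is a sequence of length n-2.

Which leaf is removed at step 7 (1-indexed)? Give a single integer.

Step 1: current leaves = {3,4,8}. Remove leaf 3 (neighbor: 7).
Step 2: current leaves = {4,8}. Remove leaf 4 (neighbor: 6).
Step 3: current leaves = {6,8}. Remove leaf 6 (neighbor: 9).
Step 4: current leaves = {8,9}. Remove leaf 8 (neighbor: 10).
Step 5: current leaves = {9,10}. Remove leaf 9 (neighbor: 5).
Step 6: current leaves = {5,10}. Remove leaf 5 (neighbor: 1).
Step 7: current leaves = {1,10}. Remove leaf 1 (neighbor: 2).

Answer: 1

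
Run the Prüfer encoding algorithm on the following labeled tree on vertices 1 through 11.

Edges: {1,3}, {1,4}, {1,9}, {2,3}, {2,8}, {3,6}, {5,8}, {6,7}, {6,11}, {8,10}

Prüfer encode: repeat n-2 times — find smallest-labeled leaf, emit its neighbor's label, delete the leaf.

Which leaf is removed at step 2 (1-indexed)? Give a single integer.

Answer: 5

Derivation:
Step 1: current leaves = {4,5,7,9,10,11}. Remove leaf 4 (neighbor: 1).
Step 2: current leaves = {5,7,9,10,11}. Remove leaf 5 (neighbor: 8).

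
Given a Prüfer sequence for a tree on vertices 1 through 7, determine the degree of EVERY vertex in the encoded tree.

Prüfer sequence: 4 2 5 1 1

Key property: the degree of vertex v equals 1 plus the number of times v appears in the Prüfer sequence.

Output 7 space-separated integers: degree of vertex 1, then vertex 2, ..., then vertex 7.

p_1 = 4: count[4] becomes 1
p_2 = 2: count[2] becomes 1
p_3 = 5: count[5] becomes 1
p_4 = 1: count[1] becomes 1
p_5 = 1: count[1] becomes 2
Degrees (1 + count): deg[1]=1+2=3, deg[2]=1+1=2, deg[3]=1+0=1, deg[4]=1+1=2, deg[5]=1+1=2, deg[6]=1+0=1, deg[7]=1+0=1

Answer: 3 2 1 2 2 1 1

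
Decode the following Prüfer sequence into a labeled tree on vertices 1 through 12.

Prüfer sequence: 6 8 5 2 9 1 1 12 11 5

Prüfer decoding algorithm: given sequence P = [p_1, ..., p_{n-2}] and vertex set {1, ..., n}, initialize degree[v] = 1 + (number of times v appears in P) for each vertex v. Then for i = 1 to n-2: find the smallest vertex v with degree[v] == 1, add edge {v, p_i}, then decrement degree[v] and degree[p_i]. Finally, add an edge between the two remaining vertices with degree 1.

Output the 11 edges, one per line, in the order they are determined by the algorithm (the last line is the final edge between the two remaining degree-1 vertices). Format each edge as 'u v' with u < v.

Answer: 3 6
4 8
5 6
2 7
2 9
1 8
1 9
1 12
10 11
5 11
5 12

Derivation:
Initial degrees: {1:3, 2:2, 3:1, 4:1, 5:3, 6:2, 7:1, 8:2, 9:2, 10:1, 11:2, 12:2}
Step 1: smallest deg-1 vertex = 3, p_1 = 6. Add edge {3,6}. Now deg[3]=0, deg[6]=1.
Step 2: smallest deg-1 vertex = 4, p_2 = 8. Add edge {4,8}. Now deg[4]=0, deg[8]=1.
Step 3: smallest deg-1 vertex = 6, p_3 = 5. Add edge {5,6}. Now deg[6]=0, deg[5]=2.
Step 4: smallest deg-1 vertex = 7, p_4 = 2. Add edge {2,7}. Now deg[7]=0, deg[2]=1.
Step 5: smallest deg-1 vertex = 2, p_5 = 9. Add edge {2,9}. Now deg[2]=0, deg[9]=1.
Step 6: smallest deg-1 vertex = 8, p_6 = 1. Add edge {1,8}. Now deg[8]=0, deg[1]=2.
Step 7: smallest deg-1 vertex = 9, p_7 = 1. Add edge {1,9}. Now deg[9]=0, deg[1]=1.
Step 8: smallest deg-1 vertex = 1, p_8 = 12. Add edge {1,12}. Now deg[1]=0, deg[12]=1.
Step 9: smallest deg-1 vertex = 10, p_9 = 11. Add edge {10,11}. Now deg[10]=0, deg[11]=1.
Step 10: smallest deg-1 vertex = 11, p_10 = 5. Add edge {5,11}. Now deg[11]=0, deg[5]=1.
Final: two remaining deg-1 vertices are 5, 12. Add edge {5,12}.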